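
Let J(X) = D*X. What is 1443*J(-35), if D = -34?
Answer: 1717170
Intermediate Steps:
J(X) = -34*X
1443*J(-35) = 1443*(-34*(-35)) = 1443*1190 = 1717170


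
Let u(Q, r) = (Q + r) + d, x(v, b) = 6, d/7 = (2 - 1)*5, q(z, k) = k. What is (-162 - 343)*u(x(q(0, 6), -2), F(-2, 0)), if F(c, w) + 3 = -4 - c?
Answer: -18180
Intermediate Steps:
d = 35 (d = 7*((2 - 1)*5) = 7*(1*5) = 7*5 = 35)
F(c, w) = -7 - c (F(c, w) = -3 + (-4 - c) = -7 - c)
u(Q, r) = 35 + Q + r (u(Q, r) = (Q + r) + 35 = 35 + Q + r)
(-162 - 343)*u(x(q(0, 6), -2), F(-2, 0)) = (-162 - 343)*(35 + 6 + (-7 - 1*(-2))) = -505*(35 + 6 + (-7 + 2)) = -505*(35 + 6 - 5) = -505*36 = -18180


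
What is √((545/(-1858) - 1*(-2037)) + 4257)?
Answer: √21726907606/1858 ≈ 79.333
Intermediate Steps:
√((545/(-1858) - 1*(-2037)) + 4257) = √((545*(-1/1858) + 2037) + 4257) = √((-545/1858 + 2037) + 4257) = √(3784201/1858 + 4257) = √(11693707/1858) = √21726907606/1858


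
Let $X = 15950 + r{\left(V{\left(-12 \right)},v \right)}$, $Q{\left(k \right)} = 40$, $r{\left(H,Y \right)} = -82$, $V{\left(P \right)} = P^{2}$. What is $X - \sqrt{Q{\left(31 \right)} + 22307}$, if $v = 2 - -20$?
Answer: $15868 - 3 \sqrt{2483} \approx 15719.0$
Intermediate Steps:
$v = 22$ ($v = 2 + 20 = 22$)
$X = 15868$ ($X = 15950 - 82 = 15868$)
$X - \sqrt{Q{\left(31 \right)} + 22307} = 15868 - \sqrt{40 + 22307} = 15868 - \sqrt{22347} = 15868 - 3 \sqrt{2483}$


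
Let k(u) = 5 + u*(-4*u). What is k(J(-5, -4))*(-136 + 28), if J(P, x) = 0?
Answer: -540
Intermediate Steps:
k(u) = 5 - 4*u²
k(J(-5, -4))*(-136 + 28) = (5 - 4*0²)*(-136 + 28) = (5 - 4*0)*(-108) = (5 + 0)*(-108) = 5*(-108) = -540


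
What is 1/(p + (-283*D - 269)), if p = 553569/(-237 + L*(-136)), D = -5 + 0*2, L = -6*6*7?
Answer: 11345/13185893 ≈ 0.00086039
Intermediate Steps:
L = -252 (L = -36*7 = -252)
D = -5 (D = -5 + 0 = -5)
p = 184523/11345 (p = 553569/(-237 - 252*(-136)) = 553569/(-237 + 34272) = 553569/34035 = 553569*(1/34035) = 184523/11345 ≈ 16.265)
1/(p + (-283*D - 269)) = 1/(184523/11345 + (-283*(-5) - 269)) = 1/(184523/11345 + (1415 - 269)) = 1/(184523/11345 + 1146) = 1/(13185893/11345) = 11345/13185893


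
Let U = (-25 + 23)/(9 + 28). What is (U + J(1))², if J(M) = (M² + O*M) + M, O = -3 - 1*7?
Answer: 88804/1369 ≈ 64.868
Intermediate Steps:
O = -10 (O = -3 - 7 = -10)
J(M) = M² - 9*M (J(M) = (M² - 10*M) + M = M² - 9*M)
U = -2/37 ≈ -0.054054
(U + J(1))² = (-2/37 + 1*(-9 + 1))² = (-2/37 + 1*(-8))² = (-2/37 - 8)² = (-298/37)² = 88804/1369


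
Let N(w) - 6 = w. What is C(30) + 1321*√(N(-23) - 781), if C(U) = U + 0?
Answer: 30 + 1321*I*√798 ≈ 30.0 + 37317.0*I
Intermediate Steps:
C(U) = U
N(w) = 6 + w
C(30) + 1321*√(N(-23) - 781) = 30 + 1321*√((6 - 23) - 781) = 30 + 1321*√(-17 - 781) = 30 + 1321*√(-798) = 30 + 1321*(I*√798) = 30 + 1321*I*√798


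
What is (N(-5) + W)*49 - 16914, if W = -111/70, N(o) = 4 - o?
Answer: -165507/10 ≈ -16551.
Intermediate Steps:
W = -111/70 (W = -111*1/70 = -111/70 ≈ -1.5857)
(N(-5) + W)*49 - 16914 = ((4 - 1*(-5)) - 111/70)*49 - 16914 = ((4 + 5) - 111/70)*49 - 16914 = (9 - 111/70)*49 - 16914 = (519/70)*49 - 16914 = 3633/10 - 16914 = -165507/10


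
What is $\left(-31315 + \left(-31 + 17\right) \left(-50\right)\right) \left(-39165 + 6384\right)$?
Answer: $1003590315$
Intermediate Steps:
$\left(-31315 + \left(-31 + 17\right) \left(-50\right)\right) \left(-39165 + 6384\right) = \left(-31315 - -700\right) \left(-32781\right) = \left(-31315 + 700\right) \left(-32781\right) = \left(-30615\right) \left(-32781\right) = 1003590315$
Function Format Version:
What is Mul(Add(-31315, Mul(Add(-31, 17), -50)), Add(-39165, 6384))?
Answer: 1003590315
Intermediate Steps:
Mul(Add(-31315, Mul(Add(-31, 17), -50)), Add(-39165, 6384)) = Mul(Add(-31315, Mul(-14, -50)), -32781) = Mul(Add(-31315, 700), -32781) = Mul(-30615, -32781) = 1003590315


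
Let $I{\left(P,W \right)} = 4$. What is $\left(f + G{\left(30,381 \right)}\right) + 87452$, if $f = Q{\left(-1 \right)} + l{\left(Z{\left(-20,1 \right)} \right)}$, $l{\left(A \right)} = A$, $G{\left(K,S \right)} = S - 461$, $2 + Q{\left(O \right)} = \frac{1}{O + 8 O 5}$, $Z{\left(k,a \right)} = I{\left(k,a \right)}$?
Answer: $\frac{3582333}{41} \approx 87374.0$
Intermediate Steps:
$Z{\left(k,a \right)} = 4$
$Q{\left(O \right)} = -2 + \frac{1}{41 O}$ ($Q{\left(O \right)} = -2 + \frac{1}{O + 8 O 5} = -2 + \frac{1}{O + 40 O} = -2 + \frac{1}{41 O}$)
$G{\left(K,S \right)} = -461 + S$
$f = \frac{81}{41}$ ($f = \left(-2 + \frac{1}{41 \left(-1\right)}\right) + 4 = \left(-2 + \frac{1}{41} \left(-1\right)\right) + 4 = \left(-2 - \frac{1}{41}\right) + 4 = - \frac{83}{41} + 4 = \frac{81}{41} \approx 1.9756$)
$\left(f + G{\left(30,381 \right)}\right) + 87452 = \left(\frac{81}{41} + \left(-461 + 381\right)\right) + 87452 = \left(\frac{81}{41} - 80\right) + 87452 = - \frac{3199}{41} + 87452 = \frac{3582333}{41}$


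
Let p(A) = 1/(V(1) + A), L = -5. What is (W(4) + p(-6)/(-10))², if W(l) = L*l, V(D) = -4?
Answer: 3996001/10000 ≈ 399.60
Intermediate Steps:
p(A) = 1/(-4 + A)
W(l) = -5*l
(W(4) + p(-6)/(-10))² = (-5*4 + 1/(-4 - 6*(-10)))² = (-20 - ⅒/(-10))² = (-20 - ⅒*(-⅒))² = (-20 + 1/100)² = (-1999/100)² = 3996001/10000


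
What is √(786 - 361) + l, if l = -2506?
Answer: -2506 + 5*√17 ≈ -2485.4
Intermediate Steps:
√(786 - 361) + l = √(786 - 361) - 2506 = √425 - 2506 = 5*√17 - 2506 = -2506 + 5*√17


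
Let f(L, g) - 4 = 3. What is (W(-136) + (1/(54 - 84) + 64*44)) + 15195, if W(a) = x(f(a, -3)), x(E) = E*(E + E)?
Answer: 543269/30 ≈ 18109.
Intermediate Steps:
f(L, g) = 7 (f(L, g) = 4 + 3 = 7)
x(E) = 2*E² (x(E) = E*(2*E) = 2*E²)
W(a) = 98 (W(a) = 2*7² = 2*49 = 98)
(W(-136) + (1/(54 - 84) + 64*44)) + 15195 = (98 + (1/(54 - 84) + 64*44)) + 15195 = (98 + (1/(-30) + 2816)) + 15195 = (98 + (-1/30 + 2816)) + 15195 = (98 + 84479/30) + 15195 = 87419/30 + 15195 = 543269/30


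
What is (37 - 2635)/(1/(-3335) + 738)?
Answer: -8664330/2461229 ≈ -3.5203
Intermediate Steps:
(37 - 2635)/(1/(-3335) + 738) = -2598/(-1/3335 + 738) = -2598/2461229/3335 = -2598*3335/2461229 = -8664330/2461229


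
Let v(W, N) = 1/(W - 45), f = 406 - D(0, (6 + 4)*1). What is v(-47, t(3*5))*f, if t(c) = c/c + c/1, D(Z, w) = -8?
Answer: -9/2 ≈ -4.5000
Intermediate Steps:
t(c) = 1 + c (t(c) = 1 + c*1 = 1 + c)
f = 414 (f = 406 - 1*(-8) = 406 + 8 = 414)
v(W, N) = 1/(-45 + W)
v(-47, t(3*5))*f = 414/(-45 - 47) = 414/(-92) = -1/92*414 = -9/2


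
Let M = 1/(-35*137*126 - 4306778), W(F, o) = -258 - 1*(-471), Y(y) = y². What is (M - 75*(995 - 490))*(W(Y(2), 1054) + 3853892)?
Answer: -716871837527181605/4910948 ≈ -1.4597e+11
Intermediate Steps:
W(F, o) = 213 (W(F, o) = -258 + 471 = 213)
M = -1/4910948 (M = 1/(-4795*126 - 4306778) = 1/(-604170 - 4306778) = 1/(-4910948) = -1/4910948 ≈ -2.0363e-7)
(M - 75*(995 - 490))*(W(Y(2), 1054) + 3853892) = (-1/4910948 - 75*(995 - 490))*(213 + 3853892) = (-1/4910948 - 75*505)*3854105 = (-1/4910948 - 37875)*3854105 = -186002155501/4910948*3854105 = -716871837527181605/4910948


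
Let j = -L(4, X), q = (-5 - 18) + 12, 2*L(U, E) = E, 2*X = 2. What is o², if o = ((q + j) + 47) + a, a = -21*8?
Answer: 70225/4 ≈ 17556.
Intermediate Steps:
X = 1 (X = (½)*2 = 1)
L(U, E) = E/2
q = -11 (q = -23 + 12 = -11)
j = -½ (j = -1/2 = -1*½ = -½ ≈ -0.50000)
a = -168
o = -265/2 (o = ((-11 - ½) + 47) - 168 = (-23/2 + 47) - 168 = 71/2 - 168 = -265/2 ≈ -132.50)
o² = (-265/2)² = 70225/4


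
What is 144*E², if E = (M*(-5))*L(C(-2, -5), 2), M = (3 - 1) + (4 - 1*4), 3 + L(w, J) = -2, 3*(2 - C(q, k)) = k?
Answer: 360000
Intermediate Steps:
C(q, k) = 2 - k/3
L(w, J) = -5 (L(w, J) = -3 - 2 = -5)
M = 2 (M = 2 + (4 - 4) = 2 + 0 = 2)
E = 50 (E = (2*(-5))*(-5) = -10*(-5) = 50)
144*E² = 144*50² = 144*2500 = 360000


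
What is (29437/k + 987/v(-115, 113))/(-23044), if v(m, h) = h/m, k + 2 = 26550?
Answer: 3010004359/69130248656 ≈ 0.043541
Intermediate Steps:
k = 26548 (k = -2 + 26550 = 26548)
(29437/k + 987/v(-115, 113))/(-23044) = (29437/26548 + 987/((113/(-115))))/(-23044) = (29437*(1/26548) + 987/((113*(-1/115))))*(-1/23044) = (29437/26548 + 987/(-113/115))*(-1/23044) = (29437/26548 + 987*(-115/113))*(-1/23044) = (29437/26548 - 113505/113)*(-1/23044) = -3010004359/2999924*(-1/23044) = 3010004359/69130248656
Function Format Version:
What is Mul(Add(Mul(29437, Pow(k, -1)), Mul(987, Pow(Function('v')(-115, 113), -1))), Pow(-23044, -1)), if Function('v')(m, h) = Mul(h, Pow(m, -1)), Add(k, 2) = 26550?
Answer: Rational(3010004359, 69130248656) ≈ 0.043541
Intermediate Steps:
k = 26548 (k = Add(-2, 26550) = 26548)
Mul(Add(Mul(29437, Pow(k, -1)), Mul(987, Pow(Function('v')(-115, 113), -1))), Pow(-23044, -1)) = Mul(Add(Mul(29437, Pow(26548, -1)), Mul(987, Pow(Mul(113, Pow(-115, -1)), -1))), Pow(-23044, -1)) = Mul(Add(Mul(29437, Rational(1, 26548)), Mul(987, Pow(Mul(113, Rational(-1, 115)), -1))), Rational(-1, 23044)) = Mul(Add(Rational(29437, 26548), Mul(987, Pow(Rational(-113, 115), -1))), Rational(-1, 23044)) = Mul(Add(Rational(29437, 26548), Mul(987, Rational(-115, 113))), Rational(-1, 23044)) = Mul(Add(Rational(29437, 26548), Rational(-113505, 113)), Rational(-1, 23044)) = Mul(Rational(-3010004359, 2999924), Rational(-1, 23044)) = Rational(3010004359, 69130248656)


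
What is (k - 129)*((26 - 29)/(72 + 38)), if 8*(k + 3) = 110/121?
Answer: 17409/4840 ≈ 3.5969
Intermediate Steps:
k = -127/44 (k = -3 + (110/121)/8 = -3 + (110*(1/121))/8 = -3 + (⅛)*(10/11) = -3 + 5/44 = -127/44 ≈ -2.8864)
(k - 129)*((26 - 29)/(72 + 38)) = (-127/44 - 129)*((26 - 29)/(72 + 38)) = -(-17409)/(44*110) = -5803/44*(-3/110) = 17409/4840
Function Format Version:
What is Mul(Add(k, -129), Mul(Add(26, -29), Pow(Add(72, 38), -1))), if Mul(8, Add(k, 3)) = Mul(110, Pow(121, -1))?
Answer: Rational(17409, 4840) ≈ 3.5969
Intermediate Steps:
k = Rational(-127, 44) (k = Add(-3, Mul(Rational(1, 8), Mul(110, Pow(121, -1)))) = Add(-3, Mul(Rational(1, 8), Mul(110, Rational(1, 121)))) = Add(-3, Mul(Rational(1, 8), Rational(10, 11))) = Add(-3, Rational(5, 44)) = Rational(-127, 44) ≈ -2.8864)
Mul(Add(k, -129), Mul(Add(26, -29), Pow(Add(72, 38), -1))) = Mul(Add(Rational(-127, 44), -129), Mul(Add(26, -29), Pow(Add(72, 38), -1))) = Mul(Rational(-5803, 44), Mul(-3, Pow(110, -1))) = Mul(Rational(-5803, 44), Mul(-3, Rational(1, 110))) = Mul(Rational(-5803, 44), Rational(-3, 110)) = Rational(17409, 4840)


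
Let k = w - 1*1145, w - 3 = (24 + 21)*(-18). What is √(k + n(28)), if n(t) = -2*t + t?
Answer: 6*I*√55 ≈ 44.497*I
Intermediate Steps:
n(t) = -t
w = -807 (w = 3 + (24 + 21)*(-18) = 3 + 45*(-18) = 3 - 810 = -807)
k = -1952 (k = -807 - 1*1145 = -807 - 1145 = -1952)
√(k + n(28)) = √(-1952 - 1*28) = √(-1952 - 28) = √(-1980) = 6*I*√55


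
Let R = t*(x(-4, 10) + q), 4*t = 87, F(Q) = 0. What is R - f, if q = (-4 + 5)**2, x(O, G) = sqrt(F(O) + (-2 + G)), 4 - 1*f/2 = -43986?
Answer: -351833/4 + 87*sqrt(2)/2 ≈ -87897.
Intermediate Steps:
f = 87980 (f = 8 - 2*(-43986) = 8 + 87972 = 87980)
x(O, G) = sqrt(-2 + G) (x(O, G) = sqrt(0 + (-2 + G)) = sqrt(-2 + G))
q = 1 (q = 1**2 = 1)
t = 87/4 (t = (1/4)*87 = 87/4 ≈ 21.750)
R = 87/4 + 87*sqrt(2)/2 (R = 87*(sqrt(-2 + 10) + 1)/4 = 87*(sqrt(8) + 1)/4 = 87*(2*sqrt(2) + 1)/4 = 87*(1 + 2*sqrt(2))/4 = 87/4 + 87*sqrt(2)/2 ≈ 83.268)
R - f = (87/4 + 87*sqrt(2)/2) - 1*87980 = (87/4 + 87*sqrt(2)/2) - 87980 = -351833/4 + 87*sqrt(2)/2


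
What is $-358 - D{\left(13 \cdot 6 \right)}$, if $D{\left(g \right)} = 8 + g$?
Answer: $-444$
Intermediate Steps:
$-358 - D{\left(13 \cdot 6 \right)} = -358 - \left(8 + 13 \cdot 6\right) = -358 - \left(8 + 78\right) = -358 - 86 = -444$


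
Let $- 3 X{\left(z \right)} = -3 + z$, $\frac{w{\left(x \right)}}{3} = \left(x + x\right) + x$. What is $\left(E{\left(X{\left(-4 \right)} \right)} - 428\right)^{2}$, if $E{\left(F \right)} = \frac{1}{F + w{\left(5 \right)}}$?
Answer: $\frac{3693357529}{20164} \approx 1.8317 \cdot 10^{5}$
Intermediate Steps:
$w{\left(x \right)} = 9 x$ ($w{\left(x \right)} = 3 \left(\left(x + x\right) + x\right) = 3 \left(2 x + x\right) = 3 \cdot 3 x = 9 x$)
$X{\left(z \right)} = 1 - \frac{z}{3}$ ($X{\left(z \right)} = - \frac{-3 + z}{3} = 1 - \frac{z}{3}$)
$E{\left(F \right)} = \frac{1}{45 + F}$ ($E{\left(F \right)} = \frac{1}{F + 9 \cdot 5} = \frac{1}{F + 45} = \frac{1}{45 + F}$)
$\left(E{\left(X{\left(-4 \right)} \right)} - 428\right)^{2} = \left(\frac{1}{45 + \left(1 - - \frac{4}{3}\right)} - 428\right)^{2} = \left(\frac{1}{45 + \left(1 + \frac{4}{3}\right)} - 428\right)^{2} = \left(\frac{1}{45 + \frac{7}{3}} - 428\right)^{2} = \left(\frac{1}{\frac{142}{3}} - 428\right)^{2} = \left(\frac{3}{142} - 428\right)^{2} = \left(- \frac{60773}{142}\right)^{2} = \frac{3693357529}{20164}$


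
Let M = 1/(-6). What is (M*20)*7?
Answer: -70/3 ≈ -23.333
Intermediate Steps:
M = -⅙ ≈ -0.16667
(M*20)*7 = -⅙*20*7 = -10/3*7 = -70/3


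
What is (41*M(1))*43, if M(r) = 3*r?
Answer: 5289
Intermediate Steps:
(41*M(1))*43 = (41*(3*1))*43 = (41*3)*43 = 123*43 = 5289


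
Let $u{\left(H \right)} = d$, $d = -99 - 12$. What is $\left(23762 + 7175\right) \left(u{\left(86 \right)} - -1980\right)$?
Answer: $57821253$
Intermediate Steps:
$d = -111$
$u{\left(H \right)} = -111$
$\left(23762 + 7175\right) \left(u{\left(86 \right)} - -1980\right) = \left(23762 + 7175\right) \left(-111 - -1980\right) = 30937 \left(-111 + 1980\right) = 30937 \cdot 1869 = 57821253$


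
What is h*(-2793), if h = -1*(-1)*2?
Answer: -5586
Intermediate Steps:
h = 2 (h = 1*2 = 2)
h*(-2793) = 2*(-2793) = -5586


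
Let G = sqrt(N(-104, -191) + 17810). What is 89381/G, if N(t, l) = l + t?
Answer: 89381*sqrt(17515)/17515 ≈ 675.37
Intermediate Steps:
G = sqrt(17515) (G = sqrt((-191 - 104) + 17810) = sqrt(-295 + 17810) = sqrt(17515) ≈ 132.34)
89381/G = 89381/(sqrt(17515)) = 89381*(sqrt(17515)/17515) = 89381*sqrt(17515)/17515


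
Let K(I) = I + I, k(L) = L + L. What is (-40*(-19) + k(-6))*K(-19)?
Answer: -28424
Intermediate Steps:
k(L) = 2*L
K(I) = 2*I
(-40*(-19) + k(-6))*K(-19) = (-40*(-19) + 2*(-6))*(2*(-19)) = (760 - 12)*(-38) = 748*(-38) = -28424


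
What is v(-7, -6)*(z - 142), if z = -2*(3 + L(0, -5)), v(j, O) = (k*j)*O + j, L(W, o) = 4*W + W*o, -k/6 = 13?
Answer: 485884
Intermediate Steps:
k = -78 (k = -6*13 = -78)
v(j, O) = j - 78*O*j (v(j, O) = (-78*j)*O + j = -78*O*j + j = j - 78*O*j)
z = -6 (z = -2*(3 + 0*(4 - 5)) = -2*(3 + 0*(-1)) = -2*(3 + 0) = -2*3 = -6)
v(-7, -6)*(z - 142) = (-7*(1 - 78*(-6)))*(-6 - 142) = -7*(1 + 468)*(-148) = -7*469*(-148) = -3283*(-148) = 485884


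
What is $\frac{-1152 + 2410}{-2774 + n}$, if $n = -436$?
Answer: $- \frac{629}{1605} \approx -0.3919$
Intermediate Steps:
$\frac{-1152 + 2410}{-2774 + n} = \frac{-1152 + 2410}{-2774 - 436} = \frac{1258}{-3210} = 1258 \left(- \frac{1}{3210}\right) = - \frac{629}{1605}$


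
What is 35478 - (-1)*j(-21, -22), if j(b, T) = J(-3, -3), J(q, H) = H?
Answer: 35475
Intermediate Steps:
j(b, T) = -3
35478 - (-1)*j(-21, -22) = 35478 - (-1)*(-3) = 35478 - 1*3 = 35478 - 3 = 35475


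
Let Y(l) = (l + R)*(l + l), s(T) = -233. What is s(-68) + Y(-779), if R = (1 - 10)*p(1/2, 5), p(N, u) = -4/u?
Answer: 6011157/5 ≈ 1.2022e+6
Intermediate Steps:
R = 36/5 (R = (1 - 10)*(-4/5) = -(-36)/5 = -9*(-⅘) = 36/5 ≈ 7.2000)
Y(l) = 2*l*(36/5 + l) (Y(l) = (l + 36/5)*(l + l) = (36/5 + l)*(2*l) = 2*l*(36/5 + l))
s(-68) + Y(-779) = -233 + (⅖)*(-779)*(36 + 5*(-779)) = -233 + (⅖)*(-779)*(36 - 3895) = -233 + (⅖)*(-779)*(-3859) = -233 + 6012322/5 = 6011157/5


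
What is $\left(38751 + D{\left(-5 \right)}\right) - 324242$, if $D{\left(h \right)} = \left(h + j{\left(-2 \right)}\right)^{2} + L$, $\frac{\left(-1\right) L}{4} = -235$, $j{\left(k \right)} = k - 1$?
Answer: $-284487$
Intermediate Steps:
$j{\left(k \right)} = -1 + k$ ($j{\left(k \right)} = k - 1 = -1 + k$)
$L = 940$ ($L = \left(-4\right) \left(-235\right) = 940$)
$D{\left(h \right)} = 940 + \left(-3 + h\right)^{2}$ ($D{\left(h \right)} = \left(h - 3\right)^{2} + 940 = \left(-3 + h\right)^{2} + 940 = 940 + \left(-3 + h\right)^{2}$)
$\left(38751 + D{\left(-5 \right)}\right) - 324242 = \left(38751 + \left(940 + \left(-3 - 5\right)^{2}\right)\right) - 324242 = \left(38751 + \left(940 + \left(-8\right)^{2}\right)\right) - 324242 = \left(38751 + \left(940 + 64\right)\right) - 324242 = \left(38751 + 1004\right) - 324242 = 39755 - 324242 = -284487$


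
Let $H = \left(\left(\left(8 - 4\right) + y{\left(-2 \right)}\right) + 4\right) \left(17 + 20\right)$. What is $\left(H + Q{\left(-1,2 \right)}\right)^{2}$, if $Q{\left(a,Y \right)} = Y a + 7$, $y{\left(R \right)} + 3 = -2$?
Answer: $13456$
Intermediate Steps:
$y{\left(R \right)} = -5$ ($y{\left(R \right)} = -3 - 2 = -5$)
$Q{\left(a,Y \right)} = 7 + Y a$
$H = 111$ ($H = \left(\left(\left(8 - 4\right) - 5\right) + 4\right) \left(17 + 20\right) = \left(\left(4 - 5\right) + 4\right) 37 = \left(-1 + 4\right) 37 = 3 \cdot 37 = 111$)
$\left(H + Q{\left(-1,2 \right)}\right)^{2} = \left(111 + \left(7 + 2 \left(-1\right)\right)\right)^{2} = \left(111 + \left(7 - 2\right)\right)^{2} = \left(111 + 5\right)^{2} = 116^{2} = 13456$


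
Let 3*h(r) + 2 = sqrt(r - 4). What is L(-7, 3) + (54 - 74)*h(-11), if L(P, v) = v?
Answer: 49/3 - 20*I*sqrt(15)/3 ≈ 16.333 - 25.82*I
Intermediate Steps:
h(r) = -2/3 + sqrt(-4 + r)/3 (h(r) = -2/3 + sqrt(r - 4)/3 = -2/3 + sqrt(-4 + r)/3)
L(-7, 3) + (54 - 74)*h(-11) = 3 + (54 - 74)*(-2/3 + sqrt(-4 - 11)/3) = 3 - 20*(-2/3 + sqrt(-15)/3) = 3 - 20*(-2/3 + (I*sqrt(15))/3) = 3 - 20*(-2/3 + I*sqrt(15)/3) = 3 + (40/3 - 20*I*sqrt(15)/3) = 49/3 - 20*I*sqrt(15)/3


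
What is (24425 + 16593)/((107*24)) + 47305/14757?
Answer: 121130311/6315996 ≈ 19.178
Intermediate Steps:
(24425 + 16593)/((107*24)) + 47305/14757 = 41018/2568 + 47305*(1/14757) = 41018*(1/2568) + 47305/14757 = 20509/1284 + 47305/14757 = 121130311/6315996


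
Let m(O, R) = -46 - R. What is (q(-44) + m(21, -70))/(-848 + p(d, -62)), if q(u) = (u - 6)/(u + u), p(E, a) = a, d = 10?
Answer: -1081/40040 ≈ -0.026998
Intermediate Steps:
q(u) = (-6 + u)/(2*u) (q(u) = (-6 + u)/((2*u)) = (-6 + u)*(1/(2*u)) = (-6 + u)/(2*u))
(q(-44) + m(21, -70))/(-848 + p(d, -62)) = ((½)*(-6 - 44)/(-44) + (-46 - 1*(-70)))/(-848 - 62) = ((½)*(-1/44)*(-50) + (-46 + 70))/(-910) = (25/44 + 24)*(-1/910) = (1081/44)*(-1/910) = -1081/40040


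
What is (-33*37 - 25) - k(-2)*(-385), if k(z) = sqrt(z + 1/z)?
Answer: -1246 + 385*I*sqrt(10)/2 ≈ -1246.0 + 608.74*I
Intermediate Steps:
k(z) = sqrt(z + 1/z)
(-33*37 - 25) - k(-2)*(-385) = (-33*37 - 25) - sqrt(-2 + 1/(-2))*(-385) = (-1221 - 25) - sqrt(-2 - 1/2)*(-385) = -1246 - sqrt(-5/2)*(-385) = -1246 - I*sqrt(10)/2*(-385) = -1246 - (-385)*I*sqrt(10)/2 = -1246 + 385*I*sqrt(10)/2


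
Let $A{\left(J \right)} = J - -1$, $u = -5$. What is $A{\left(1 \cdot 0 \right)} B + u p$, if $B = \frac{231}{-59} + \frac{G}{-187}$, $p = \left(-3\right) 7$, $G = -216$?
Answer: $\frac{1128012}{11033} \approx 102.24$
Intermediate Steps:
$p = -21$
$B = - \frac{30453}{11033}$ ($B = \frac{231}{-59} - \frac{216}{-187} = 231 \left(- \frac{1}{59}\right) - - \frac{216}{187} = - \frac{231}{59} + \frac{216}{187} = - \frac{30453}{11033} \approx -2.7602$)
$A{\left(J \right)} = 1 + J$ ($A{\left(J \right)} = J + 1 = 1 + J$)
$A{\left(1 \cdot 0 \right)} B + u p = \left(1 + 1 \cdot 0\right) \left(- \frac{30453}{11033}\right) - -105 = \left(1 + 0\right) \left(- \frac{30453}{11033}\right) + 105 = 1 \left(- \frac{30453}{11033}\right) + 105 = - \frac{30453}{11033} + 105 = \frac{1128012}{11033}$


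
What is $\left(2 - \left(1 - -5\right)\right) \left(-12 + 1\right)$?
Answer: $44$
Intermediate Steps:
$\left(2 - \left(1 - -5\right)\right) \left(-12 + 1\right) = \left(2 - \left(1 + 5\right)\right) \left(-11\right) = \left(2 - 6\right) \left(-11\right) = \left(-4\right) \left(-11\right) = 44$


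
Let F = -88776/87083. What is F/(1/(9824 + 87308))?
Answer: -8622990432/87083 ≈ -99020.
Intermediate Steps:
F = -88776/87083 (F = -88776*1/87083 = -88776/87083 ≈ -1.0194)
F/(1/(9824 + 87308)) = -88776/(87083*(1/(9824 + 87308))) = -88776/(87083*(1/97132)) = -88776/(87083*1/97132) = -88776/87083*97132 = -8622990432/87083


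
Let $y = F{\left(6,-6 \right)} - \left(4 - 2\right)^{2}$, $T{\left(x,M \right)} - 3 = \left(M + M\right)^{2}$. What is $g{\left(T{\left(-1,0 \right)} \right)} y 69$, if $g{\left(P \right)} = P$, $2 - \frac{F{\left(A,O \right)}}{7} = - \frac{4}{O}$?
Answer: $1104$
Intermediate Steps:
$T{\left(x,M \right)} = 3 + 4 M^{2}$ ($T{\left(x,M \right)} = 3 + \left(M + M\right)^{2} = 3 + \left(2 M\right)^{2} = 3 + 4 M^{2}$)
$F{\left(A,O \right)} = 14 + \frac{28}{O}$ ($F{\left(A,O \right)} = 14 - 7 \left(- \frac{4}{O}\right) = 14 + \frac{28}{O}$)
$y = \frac{16}{3}$ ($y = \left(14 + \frac{28}{-6}\right) - \left(4 - 2\right)^{2} = \left(14 + 28 \left(- \frac{1}{6}\right)\right) - 2^{2} = \left(14 - \frac{14}{3}\right) - 4 = \frac{28}{3} - 4 = \frac{16}{3} \approx 5.3333$)
$g{\left(T{\left(-1,0 \right)} \right)} y 69 = \left(3 + 4 \cdot 0^{2}\right) \frac{16}{3} \cdot 69 = \left(3 + 4 \cdot 0\right) \frac{16}{3} \cdot 69 = \left(3 + 0\right) \frac{16}{3} \cdot 69 = 3 \cdot \frac{16}{3} \cdot 69 = 16 \cdot 69 = 1104$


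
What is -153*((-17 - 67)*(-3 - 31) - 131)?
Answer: -416925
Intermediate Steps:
-153*((-17 - 67)*(-3 - 31) - 131) = -153*(-84*(-34) - 131) = -153*(2856 - 131) = -153*2725 = -416925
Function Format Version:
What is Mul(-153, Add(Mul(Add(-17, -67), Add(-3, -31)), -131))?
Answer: -416925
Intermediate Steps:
Mul(-153, Add(Mul(Add(-17, -67), Add(-3, -31)), -131)) = Mul(-153, Add(Mul(-84, -34), -131)) = Mul(-153, Add(2856, -131)) = Mul(-153, 2725) = -416925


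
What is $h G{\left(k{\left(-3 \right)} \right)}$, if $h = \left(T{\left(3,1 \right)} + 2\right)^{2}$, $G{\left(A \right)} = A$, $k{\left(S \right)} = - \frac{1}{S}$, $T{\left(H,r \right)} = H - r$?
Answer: $\frac{16}{3} \approx 5.3333$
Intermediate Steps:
$h = 16$ ($h = \left(\left(3 - 1\right) + 2\right)^{2} = \left(2 + 2\right)^{2} = 4^{2} = 16$)
$h G{\left(k{\left(-3 \right)} \right)} = 16 \left(- \frac{1}{-3}\right) = 16 \left(\left(-1\right) \left(- \frac{1}{3}\right)\right) = 16 \cdot \frac{1}{3} = \frac{16}{3}$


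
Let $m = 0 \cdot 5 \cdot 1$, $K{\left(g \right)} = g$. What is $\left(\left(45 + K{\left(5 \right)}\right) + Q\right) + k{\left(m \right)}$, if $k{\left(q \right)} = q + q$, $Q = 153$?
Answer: $203$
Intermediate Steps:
$m = 0$ ($m = 0 \cdot 1 = 0$)
$k{\left(q \right)} = 2 q$
$\left(\left(45 + K{\left(5 \right)}\right) + Q\right) + k{\left(m \right)} = \left(\left(45 + 5\right) + 153\right) + 2 \cdot 0 = \left(50 + 153\right) + 0 = 203 + 0 = 203$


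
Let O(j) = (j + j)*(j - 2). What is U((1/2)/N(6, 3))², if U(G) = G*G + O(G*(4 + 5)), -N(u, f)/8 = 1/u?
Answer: 5433561/4096 ≈ 1326.6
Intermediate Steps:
N(u, f) = -8/u
O(j) = 2*j*(-2 + j) (O(j) = (2*j)*(-2 + j) = 2*j*(-2 + j))
U(G) = G² + 18*G*(-2 + 9*G) (U(G) = G*G + 2*(G*(4 + 5))*(-2 + G*(4 + 5)) = G² + 2*(G*9)*(-2 + G*9) = G² + 2*(9*G)*(-2 + 9*G) = G² + 18*G*(-2 + 9*G))
U((1/2)/N(6, 3))² = (((1/2)/((-8/6)))*(-36 + 163*((1/2)/((-8/6)))))² = (((1*(½))/((-8*⅙)))*(-36 + 163*((1*(½))/((-8*⅙)))))² = ((1/(2*(-4/3)))*(-36 + 163*(1/(2*(-4/3)))))² = (((½)*(-¾))*(-36 + 163*((½)*(-¾))))² = (-3*(-36 + 163*(-3/8))/8)² = (-3*(-36 - 489/8)/8)² = (-3/8*(-777/8))² = (2331/64)² = 5433561/4096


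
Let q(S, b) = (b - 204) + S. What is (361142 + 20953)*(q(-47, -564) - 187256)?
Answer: -71860988745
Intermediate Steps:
q(S, b) = -204 + S + b (q(S, b) = (-204 + b) + S = -204 + S + b)
(361142 + 20953)*(q(-47, -564) - 187256) = (361142 + 20953)*((-204 - 47 - 564) - 187256) = 382095*(-815 - 187256) = 382095*(-188071) = -71860988745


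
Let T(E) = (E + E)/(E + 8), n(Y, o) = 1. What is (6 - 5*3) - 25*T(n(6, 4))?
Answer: -131/9 ≈ -14.556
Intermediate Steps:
T(E) = 2*E/(8 + E) (T(E) = (2*E)/(8 + E) = 2*E/(8 + E))
(6 - 5*3) - 25*T(n(6, 4)) = (6 - 5*3) - 50/(8 + 1) = (6 - 15) - 50/9 = -9 - 50/9 = -131/9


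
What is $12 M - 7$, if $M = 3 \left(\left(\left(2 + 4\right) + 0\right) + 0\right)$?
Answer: $209$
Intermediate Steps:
$M = 18$ ($M = 3 \left(\left(6 + 0\right) + 0\right) = 3 \left(6 + 0\right) = 3 \cdot 6 = 18$)
$12 M - 7 = 12 \cdot 18 - 7 = 216 - 7 = 209$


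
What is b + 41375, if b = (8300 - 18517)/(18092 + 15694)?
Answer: 1397885533/33786 ≈ 41375.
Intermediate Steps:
b = -10217/33786 ≈ -0.30240
b + 41375 = -10217/33786 + 41375 = 1397885533/33786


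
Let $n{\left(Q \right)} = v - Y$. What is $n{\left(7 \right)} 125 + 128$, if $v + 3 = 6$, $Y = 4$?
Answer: $3$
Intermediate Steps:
$v = 3$ ($v = -3 + 6 = 3$)
$n{\left(Q \right)} = -1$ ($n{\left(Q \right)} = 3 - 4 = -1$)
$n{\left(7 \right)} 125 + 128 = \left(-1\right) 125 + 128 = -125 + 128 = 3$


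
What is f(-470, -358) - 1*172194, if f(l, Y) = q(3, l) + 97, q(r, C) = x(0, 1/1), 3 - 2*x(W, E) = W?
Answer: -344191/2 ≈ -1.7210e+5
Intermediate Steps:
x(W, E) = 3/2 - W/2
q(r, C) = 3/2 (q(r, C) = 3/2 - ½*0 = 3/2 + 0 = 3/2)
f(l, Y) = 197/2 (f(l, Y) = 3/2 + 97 = 197/2)
f(-470, -358) - 1*172194 = 197/2 - 1*172194 = 197/2 - 172194 = -344191/2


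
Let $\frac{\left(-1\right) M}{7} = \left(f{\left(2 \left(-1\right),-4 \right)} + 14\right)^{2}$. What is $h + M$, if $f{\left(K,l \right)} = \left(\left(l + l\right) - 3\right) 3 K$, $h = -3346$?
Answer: $-48146$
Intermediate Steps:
$f{\left(K,l \right)} = K \left(-9 + 6 l\right)$ ($f{\left(K,l \right)} = \left(2 l - 3\right) 3 K = \left(-3 + 2 l\right) 3 K = \left(-9 + 6 l\right) K = K \left(-9 + 6 l\right)$)
$M = -44800$ ($M = - 7 \left(3 \cdot 2 \left(-1\right) \left(-3 + 2 \left(-4\right)\right) + 14\right)^{2} = - 7 \left(3 \left(-2\right) \left(-3 - 8\right) + 14\right)^{2} = - 7 \left(3 \left(-2\right) \left(-11\right) + 14\right)^{2} = - 7 \left(66 + 14\right)^{2} = - 7 \cdot 80^{2} = \left(-7\right) 6400 = -44800$)
$h + M = -3346 - 44800 = -48146$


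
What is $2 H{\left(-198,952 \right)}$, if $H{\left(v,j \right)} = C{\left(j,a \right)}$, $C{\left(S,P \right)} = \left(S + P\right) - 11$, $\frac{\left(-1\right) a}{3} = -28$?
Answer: $2050$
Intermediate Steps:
$a = 84$ ($a = \left(-3\right) \left(-28\right) = 84$)
$C{\left(S,P \right)} = -11 + P + S$ ($C{\left(S,P \right)} = \left(P + S\right) - 11 = -11 + P + S$)
$H{\left(v,j \right)} = 73 + j$ ($H{\left(v,j \right)} = -11 + 84 + j = 73 + j$)
$2 H{\left(-198,952 \right)} = 2 \left(73 + 952\right) = 2 \cdot 1025 = 2050$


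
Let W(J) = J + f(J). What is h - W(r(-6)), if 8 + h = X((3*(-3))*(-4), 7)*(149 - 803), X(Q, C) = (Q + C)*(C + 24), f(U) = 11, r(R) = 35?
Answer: -871836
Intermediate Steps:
X(Q, C) = (24 + C)*(C + Q) (X(Q, C) = (C + Q)*(24 + C) = (24 + C)*(C + Q))
h = -871790 (h = -8 + (7² + 24*7 + 24*((3*(-3))*(-4)) + 7*((3*(-3))*(-4)))*(149 - 803) = -8 + (49 + 168 + 24*(-9*(-4)) + 7*(-9*(-4)))*(-654) = -8 + (49 + 168 + 24*36 + 7*36)*(-654) = -8 + (49 + 168 + 864 + 252)*(-654) = -8 + 1333*(-654) = -8 - 871782 = -871790)
W(J) = 11 + J (W(J) = J + 11 = 11 + J)
h - W(r(-6)) = -871790 - (11 + 35) = -871790 - 1*46 = -871790 - 46 = -871836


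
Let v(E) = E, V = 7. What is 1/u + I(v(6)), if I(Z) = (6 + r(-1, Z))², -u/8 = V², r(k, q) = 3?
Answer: 31751/392 ≈ 80.997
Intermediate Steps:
u = -392 (u = -8*7² = -8*49 = -392)
I(Z) = 81 (I(Z) = (6 + 3)² = 9² = 81)
1/u + I(v(6)) = 1/(-392) + 81 = -1/392 + 81 = 31751/392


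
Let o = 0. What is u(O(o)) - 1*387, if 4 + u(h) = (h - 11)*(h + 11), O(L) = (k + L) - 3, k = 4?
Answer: -511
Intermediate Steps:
O(L) = 1 + L (O(L) = (4 + L) - 3 = 1 + L)
u(h) = -4 + (-11 + h)*(11 + h) (u(h) = -4 + (h - 11)*(h + 11) = -4 + (-11 + h)*(11 + h))
u(O(o)) - 1*387 = (-125 + (1 + 0)**2) - 1*387 = (-125 + 1**2) - 387 = (-125 + 1) - 387 = -124 - 387 = -511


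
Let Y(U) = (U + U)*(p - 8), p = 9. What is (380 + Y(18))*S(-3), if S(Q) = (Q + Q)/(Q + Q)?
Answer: 416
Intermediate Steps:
Y(U) = 2*U (Y(U) = (U + U)*(9 - 8) = (2*U)*1 = 2*U)
S(Q) = 1 (S(Q) = (2*Q)/((2*Q)) = (2*Q)*(1/(2*Q)) = 1)
(380 + Y(18))*S(-3) = (380 + 2*18)*1 = (380 + 36)*1 = 416*1 = 416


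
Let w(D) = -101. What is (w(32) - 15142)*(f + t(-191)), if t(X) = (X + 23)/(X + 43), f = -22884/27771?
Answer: -1624263594/342509 ≈ -4742.3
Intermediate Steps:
f = -7628/9257 (f = -22884*1/27771 = -7628/9257 ≈ -0.82403)
t(X) = (23 + X)/(43 + X)
(w(32) - 15142)*(f + t(-191)) = (-101 - 15142)*(-7628/9257 + (23 - 191)/(43 - 191)) = -15243*(-7628/9257 - 168/(-148)) = -15243*(-7628/9257 - 1/148*(-168)) = -15243*(-7628/9257 + 42/37) = -15243*106558/342509 = -1624263594/342509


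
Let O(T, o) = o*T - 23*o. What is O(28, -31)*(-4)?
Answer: 620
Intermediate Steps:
O(T, o) = -23*o + T*o (O(T, o) = T*o - 23*o = -23*o + T*o)
O(28, -31)*(-4) = -31*(-23 + 28)*(-4) = -31*5*(-4) = -155*(-4) = 620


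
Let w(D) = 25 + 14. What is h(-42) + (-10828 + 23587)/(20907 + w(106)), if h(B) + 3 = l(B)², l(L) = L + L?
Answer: 49248299/6982 ≈ 7053.6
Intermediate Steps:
w(D) = 39
l(L) = 2*L
h(B) = -3 + 4*B² (h(B) = -3 + (2*B)² = -3 + 4*B²)
h(-42) + (-10828 + 23587)/(20907 + w(106)) = (-3 + 4*(-42)²) + (-10828 + 23587)/(20907 + 39) = (-3 + 4*1764) + 12759/20946 = (-3 + 7056) + 12759*(1/20946) = 7053 + 4253/6982 = 49248299/6982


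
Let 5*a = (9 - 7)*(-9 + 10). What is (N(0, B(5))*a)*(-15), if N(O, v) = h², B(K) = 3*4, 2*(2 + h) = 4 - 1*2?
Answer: -6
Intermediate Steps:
a = ⅖ (a = ((9 - 7)*(-9 + 10))/5 = (2*1)/5 = (⅕)*2 = ⅖ ≈ 0.40000)
h = -1 (h = -2 + (4 - 1*2)/2 = -2 + (4 - 2)/2 = -2 + (½)*2 = -2 + 1 = -1)
B(K) = 12
N(O, v) = 1 (N(O, v) = (-1)² = 1)
(N(0, B(5))*a)*(-15) = (1*(⅖))*(-15) = (⅖)*(-15) = -6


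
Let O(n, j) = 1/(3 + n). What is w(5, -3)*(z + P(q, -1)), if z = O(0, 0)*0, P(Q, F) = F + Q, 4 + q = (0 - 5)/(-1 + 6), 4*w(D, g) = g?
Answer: 9/2 ≈ 4.5000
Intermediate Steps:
w(D, g) = g/4
q = -5 (q = -4 + (0 - 5)/(-1 + 6) = -4 - 5/5 = -4 - 5*⅕ = -4 - 1 = -5)
z = 0 (z = 0/(3 + 0) = 0/3 = (⅓)*0 = 0)
w(5, -3)*(z + P(q, -1)) = ((¼)*(-3))*(0 + (-1 - 5)) = -3*(0 - 6)/4 = -¾*(-6) = 9/2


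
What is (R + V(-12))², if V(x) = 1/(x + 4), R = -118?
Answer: 893025/64 ≈ 13954.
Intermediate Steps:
V(x) = 1/(4 + x)
(R + V(-12))² = (-118 + 1/(4 - 12))² = (-118 + 1/(-8))² = (-118 - ⅛)² = (-945/8)² = 893025/64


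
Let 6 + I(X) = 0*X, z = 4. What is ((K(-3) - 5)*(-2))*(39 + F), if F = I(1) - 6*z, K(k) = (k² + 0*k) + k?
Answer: -18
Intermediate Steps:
I(X) = -6 (I(X) = -6 + 0*X = -6 + 0 = -6)
K(k) = k + k² (K(k) = (k² + 0) + k = k² + k = k + k²)
F = -30 (F = -6 - 6*4 = -6 - 24 = -30)
((K(-3) - 5)*(-2))*(39 + F) = ((-3*(1 - 3) - 5)*(-2))*(39 - 30) = ((-3*(-2) - 5)*(-2))*9 = ((6 - 5)*(-2))*9 = (1*(-2))*9 = -2*9 = -18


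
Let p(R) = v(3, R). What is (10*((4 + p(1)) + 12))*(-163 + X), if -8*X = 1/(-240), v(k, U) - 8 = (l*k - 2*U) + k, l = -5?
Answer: -1564795/96 ≈ -16300.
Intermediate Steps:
v(k, U) = 8 - 4*k - 2*U (v(k, U) = 8 + ((-5*k - 2*U) + k) = 8 + (-4*k - 2*U) = 8 - 4*k - 2*U)
X = 1/1920 (X = -⅛/(-240) = -⅛*(-1/240) = 1/1920 ≈ 0.00052083)
p(R) = -4 - 2*R (p(R) = 8 - 4*3 - 2*R = 8 - 12 - 2*R = -4 - 2*R)
(10*((4 + p(1)) + 12))*(-163 + X) = (10*((4 + (-4 - 2*1)) + 12))*(-163 + 1/1920) = (10*((4 + (-4 - 2)) + 12))*(-312959/1920) = (10*((4 - 6) + 12))*(-312959/1920) = (10*(-2 + 12))*(-312959/1920) = (10*10)*(-312959/1920) = 100*(-312959/1920) = -1564795/96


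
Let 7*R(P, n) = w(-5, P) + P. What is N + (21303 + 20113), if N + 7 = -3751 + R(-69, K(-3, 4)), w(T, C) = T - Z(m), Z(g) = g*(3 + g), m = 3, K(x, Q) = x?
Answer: 263514/7 ≈ 37645.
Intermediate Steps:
w(T, C) = -18 + T (w(T, C) = T - 3*(3 + 3) = T - 3*6 = T - 1*18 = T - 18 = -18 + T)
R(P, n) = -23/7 + P/7 (R(P, n) = ((-18 - 5) + P)/7 = (-23 + P)/7 = -23/7 + P/7)
N = -26398/7 (N = -7 + (-3751 + (-23/7 + (⅐)*(-69))) = -7 + (-3751 + (-23/7 - 69/7)) = -7 + (-3751 - 92/7) = -7 - 26349/7 = -26398/7 ≈ -3771.1)
N + (21303 + 20113) = -26398/7 + (21303 + 20113) = -26398/7 + 41416 = 263514/7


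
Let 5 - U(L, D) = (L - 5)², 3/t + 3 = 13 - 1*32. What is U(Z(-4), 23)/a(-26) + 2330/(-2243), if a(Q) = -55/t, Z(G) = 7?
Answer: -2812571/2714030 ≈ -1.0363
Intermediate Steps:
t = -3/22 (t = 3/(-3 + (13 - 1*32)) = 3/(-3 + (13 - 32)) = 3/(-3 - 19) = 3/(-22) = 3*(-1/22) = -3/22 ≈ -0.13636)
a(Q) = 1210/3 (a(Q) = -55/(-3/22) = -55*(-22/3) = 1210/3)
U(L, D) = 5 - (-5 + L)² (U(L, D) = 5 - (L - 5)² = 5 - (-5 + L)²)
U(Z(-4), 23)/a(-26) + 2330/(-2243) = (5 - (-5 + 7)²)/(1210/3) + 2330/(-2243) = (5 - 1*2²)*(3/1210) + 2330*(-1/2243) = (5 - 1*4)*(3/1210) - 2330/2243 = (5 - 4)*(3/1210) - 2330/2243 = 1*(3/1210) - 2330/2243 = 3/1210 - 2330/2243 = -2812571/2714030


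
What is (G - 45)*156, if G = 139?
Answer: 14664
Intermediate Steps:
(G - 45)*156 = (139 - 45)*156 = 94*156 = 14664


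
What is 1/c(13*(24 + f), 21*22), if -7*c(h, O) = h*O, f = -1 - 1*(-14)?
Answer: -1/31746 ≈ -3.1500e-5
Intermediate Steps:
f = 13 (f = -1 + 14 = 13)
c(h, O) = -O*h/7 (c(h, O) = -h*O/7 = -O*h/7)
1/c(13*(24 + f), 21*22) = 1/(-21*22*13*(24 + 13)/7) = 1/(-1/7*462*13*37) = 1/(-1/7*462*481) = 1/(-31746) = -1/31746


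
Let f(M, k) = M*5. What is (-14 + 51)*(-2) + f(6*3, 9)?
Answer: 16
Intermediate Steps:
f(M, k) = 5*M
(-14 + 51)*(-2) + f(6*3, 9) = (-14 + 51)*(-2) + 5*(6*3) = 37*(-2) + 5*18 = -74 + 90 = 16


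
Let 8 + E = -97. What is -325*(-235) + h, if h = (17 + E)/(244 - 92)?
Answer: 1451114/19 ≈ 76374.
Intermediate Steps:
E = -105 (E = -8 - 97 = -105)
h = -11/19 (h = (17 - 105)/(244 - 92) = -88/152 = -88*1/152 = -11/19 ≈ -0.57895)
-325*(-235) + h = -325*(-235) - 11/19 = 76375 - 11/19 = 1451114/19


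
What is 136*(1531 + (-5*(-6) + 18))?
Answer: 214744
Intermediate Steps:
136*(1531 + (-5*(-6) + 18)) = 136*(1531 + (30 + 18)) = 136*(1531 + 48) = 136*1579 = 214744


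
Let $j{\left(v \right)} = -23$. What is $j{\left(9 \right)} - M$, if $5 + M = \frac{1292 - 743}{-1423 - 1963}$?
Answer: $- \frac{60399}{3386} \approx -17.838$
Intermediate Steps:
$M = - \frac{17479}{3386}$ ($M = -5 + \frac{1292 - 743}{-1423 - 1963} = -5 + \frac{549}{-3386} = -5 + 549 \left(- \frac{1}{3386}\right) = -5 - \frac{549}{3386} = - \frac{17479}{3386} \approx -5.1621$)
$j{\left(9 \right)} - M = -23 - - \frac{17479}{3386} = -23 + \frac{17479}{3386} = - \frac{60399}{3386}$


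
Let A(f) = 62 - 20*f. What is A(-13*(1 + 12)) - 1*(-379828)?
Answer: 383270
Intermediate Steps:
A(f) = 62 - 20*f
A(-13*(1 + 12)) - 1*(-379828) = (62 - (-260)*(1 + 12)) - 1*(-379828) = (62 - (-260)*13) + 379828 = (62 - 20*(-169)) + 379828 = (62 + 3380) + 379828 = 3442 + 379828 = 383270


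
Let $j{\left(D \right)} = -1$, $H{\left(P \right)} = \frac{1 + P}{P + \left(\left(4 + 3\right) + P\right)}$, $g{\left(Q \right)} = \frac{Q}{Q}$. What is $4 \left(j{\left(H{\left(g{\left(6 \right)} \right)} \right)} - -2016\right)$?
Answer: $8060$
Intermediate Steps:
$g{\left(Q \right)} = 1$
$H{\left(P \right)} = \frac{1 + P}{7 + 2 P}$ ($H{\left(P \right)} = \frac{1 + P}{P + \left(7 + P\right)} = \frac{1 + P}{7 + 2 P}$)
$4 \left(j{\left(H{\left(g{\left(6 \right)} \right)} \right)} - -2016\right) = 4 \left(-1 - -2016\right) = 4 \left(-1 + 2016\right) = 4 \cdot 2015 = 8060$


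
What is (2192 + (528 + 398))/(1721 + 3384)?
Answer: 3118/5105 ≈ 0.61077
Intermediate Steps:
(2192 + (528 + 398))/(1721 + 3384) = (2192 + 926)/5105 = 3118*(1/5105) = 3118/5105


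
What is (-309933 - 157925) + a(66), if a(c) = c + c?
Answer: -467726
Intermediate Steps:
a(c) = 2*c
(-309933 - 157925) + a(66) = (-309933 - 157925) + 2*66 = -467858 + 132 = -467726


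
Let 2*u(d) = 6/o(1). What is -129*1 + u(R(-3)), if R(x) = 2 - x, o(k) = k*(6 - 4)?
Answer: -255/2 ≈ -127.50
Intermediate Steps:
o(k) = 2*k (o(k) = k*2 = 2*k)
u(d) = 3/2 (u(d) = (6/((2*1)))/2 = (6/2)/2 = (6*(½))/2 = (½)*3 = 3/2)
-129*1 + u(R(-3)) = -129*1 + 3/2 = -129 + 3/2 = -255/2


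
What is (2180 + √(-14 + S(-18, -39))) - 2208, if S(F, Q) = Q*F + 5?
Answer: -28 + 3*√77 ≈ -1.6751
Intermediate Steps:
S(F, Q) = 5 + F*Q (S(F, Q) = F*Q + 5 = 5 + F*Q)
(2180 + √(-14 + S(-18, -39))) - 2208 = (2180 + √(-14 + (5 - 18*(-39)))) - 2208 = (2180 + √(-14 + (5 + 702))) - 2208 = (2180 + √(-14 + 707)) - 2208 = (2180 + √693) - 2208 = (2180 + 3*√77) - 2208 = -28 + 3*√77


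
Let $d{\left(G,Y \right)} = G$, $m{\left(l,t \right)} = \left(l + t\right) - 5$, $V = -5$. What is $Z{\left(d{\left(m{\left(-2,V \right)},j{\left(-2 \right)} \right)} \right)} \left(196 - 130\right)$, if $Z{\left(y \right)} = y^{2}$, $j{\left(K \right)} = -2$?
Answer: $9504$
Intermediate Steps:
$m{\left(l,t \right)} = -5 + l + t$
$Z{\left(d{\left(m{\left(-2,V \right)},j{\left(-2 \right)} \right)} \right)} \left(196 - 130\right) = \left(-5 - 2 - 5\right)^{2} \left(196 - 130\right) = \left(-12\right)^{2} \cdot 66 = 144 \cdot 66 = 9504$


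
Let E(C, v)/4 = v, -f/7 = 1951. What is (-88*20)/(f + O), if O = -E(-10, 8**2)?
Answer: 1760/13913 ≈ 0.12650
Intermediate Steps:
f = -13657 (f = -7*1951 = -13657)
E(C, v) = 4*v
O = -256 (O = -4*8**2 = -4*64 = -1*256 = -256)
(-88*20)/(f + O) = (-88*20)/(-13657 - 256) = -1760/(-13913) = -1760*(-1/13913) = 1760/13913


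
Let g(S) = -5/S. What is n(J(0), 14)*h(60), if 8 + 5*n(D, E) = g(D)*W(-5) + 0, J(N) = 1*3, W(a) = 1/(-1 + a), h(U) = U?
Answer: -278/3 ≈ -92.667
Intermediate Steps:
J(N) = 3
n(D, E) = -8/5 + 1/(6*D) (n(D, E) = -8/5 + ((-5/D)/(-1 - 5) + 0)/5 = -8/5 + (-5/D/(-6) + 0)/5 = -8/5 + (-5/D*(-⅙) + 0)/5 = -8/5 + (5/(6*D) + 0)/5 = -8/5 + (5/(6*D))/5 = -8/5 + 1/(6*D))
n(J(0), 14)*h(60) = ((1/30)*(5 - 48*3)/3)*60 = ((1/30)*(⅓)*(5 - 144))*60 = ((1/30)*(⅓)*(-139))*60 = -139/90*60 = -278/3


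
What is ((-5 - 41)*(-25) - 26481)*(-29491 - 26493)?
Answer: 1418130704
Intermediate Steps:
((-5 - 41)*(-25) - 26481)*(-29491 - 26493) = (-46*(-25) - 26481)*(-55984) = (1150 - 26481)*(-55984) = -25331*(-55984) = 1418130704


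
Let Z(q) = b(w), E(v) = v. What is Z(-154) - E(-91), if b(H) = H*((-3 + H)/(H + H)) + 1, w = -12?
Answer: 169/2 ≈ 84.500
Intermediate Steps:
b(H) = -1/2 + H/2 (b(H) = H*((-3 + H)/((2*H))) + 1 = H*((-3 + H)*(1/(2*H))) + 1 = H*((-3 + H)/(2*H)) + 1 = (-3/2 + H/2) + 1 = -1/2 + H/2)
Z(q) = -13/2 (Z(q) = -1/2 + (1/2)*(-12) = -1/2 - 6 = -13/2)
Z(-154) - E(-91) = -13/2 - 1*(-91) = -13/2 + 91 = 169/2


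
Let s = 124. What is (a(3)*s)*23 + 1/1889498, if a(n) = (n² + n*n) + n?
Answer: 113165814217/1889498 ≈ 59892.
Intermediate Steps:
a(n) = n + 2*n² (a(n) = (n² + n²) + n = 2*n² + n = n + 2*n²)
(a(3)*s)*23 + 1/1889498 = ((3*(1 + 2*3))*124)*23 + 1/1889498 = ((3*(1 + 6))*124)*23 + 1/1889498 = ((3*7)*124)*23 + 1/1889498 = (21*124)*23 + 1/1889498 = 2604*23 + 1/1889498 = 59892 + 1/1889498 = 113165814217/1889498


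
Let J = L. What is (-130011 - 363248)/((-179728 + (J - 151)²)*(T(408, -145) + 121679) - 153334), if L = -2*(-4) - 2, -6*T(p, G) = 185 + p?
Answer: 986518/38590581049 ≈ 2.5564e-5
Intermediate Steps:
T(p, G) = -185/6 - p/6 (T(p, G) = -(185 + p)/6 = -185/6 - p/6)
L = 6 (L = 8 - 2 = 6)
J = 6
(-130011 - 363248)/((-179728 + (J - 151)²)*(T(408, -145) + 121679) - 153334) = (-130011 - 363248)/((-179728 + (6 - 151)²)*((-185/6 - ⅙*408) + 121679) - 153334) = -493259/((-179728 + (-145)²)*((-185/6 - 68) + 121679) - 153334) = -493259/((-179728 + 21025)*(-593/6 + 121679) - 153334) = -493259/(-158703*729481/6 - 153334) = -493259/(-38590274381/2 - 153334) = -493259/(-38590581049/2) = -493259*(-2/38590581049) = 986518/38590581049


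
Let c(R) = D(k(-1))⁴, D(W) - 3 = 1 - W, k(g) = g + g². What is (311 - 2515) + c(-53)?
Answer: -1948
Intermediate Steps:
D(W) = 4 - W (D(W) = 3 + (1 - W) = 4 - W)
c(R) = 256 (c(R) = (4 - (-1)*(1 - 1))⁴ = (4 - (-1)*0)⁴ = (4 - 1*0)⁴ = (4 + 0)⁴ = 4⁴ = 256)
(311 - 2515) + c(-53) = (311 - 2515) + 256 = -2204 + 256 = -1948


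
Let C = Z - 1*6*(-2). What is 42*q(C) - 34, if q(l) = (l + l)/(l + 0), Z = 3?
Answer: 50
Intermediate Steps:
C = 15 (C = 3 - 1*6*(-2) = 3 - 6*(-2) = 3 + 12 = 15)
q(l) = 2 (q(l) = (2*l)/l = 2)
42*q(C) - 34 = 42*2 - 34 = 84 - 34 = 50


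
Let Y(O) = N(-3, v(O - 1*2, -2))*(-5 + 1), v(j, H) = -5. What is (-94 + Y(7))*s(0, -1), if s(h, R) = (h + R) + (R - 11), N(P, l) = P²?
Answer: 1690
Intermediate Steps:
Y(O) = -36 (Y(O) = (-3)²*(-5 + 1) = 9*(-4) = -36)
s(h, R) = -11 + h + 2*R (s(h, R) = (R + h) + (-11 + R) = -11 + h + 2*R)
(-94 + Y(7))*s(0, -1) = (-94 - 36)*(-11 + 0 + 2*(-1)) = -130*(-11 + 0 - 2) = -130*(-13) = 1690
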